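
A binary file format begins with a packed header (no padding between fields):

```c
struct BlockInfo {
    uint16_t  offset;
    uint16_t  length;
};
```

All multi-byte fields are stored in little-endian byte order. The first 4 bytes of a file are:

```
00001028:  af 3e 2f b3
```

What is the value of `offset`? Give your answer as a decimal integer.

16047

`offset` is the first field, at byte offset 0, occupying 2 bytes.
Bytes at offsets 0..1: AF 3E.
Little-endian: lowest address holds the least-significant byte.
Reassemble most-significant byte first: 3E AF → 0x3EAF.
0x3EAF = 16047.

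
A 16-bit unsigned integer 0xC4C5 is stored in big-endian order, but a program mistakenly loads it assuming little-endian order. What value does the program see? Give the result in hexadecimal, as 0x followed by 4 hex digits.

Stored big-endian, the bytes at ascending addresses are C4 C5.
Read back as little-endian, the first byte is least significant, giving 0xC5C4.

0xC5C4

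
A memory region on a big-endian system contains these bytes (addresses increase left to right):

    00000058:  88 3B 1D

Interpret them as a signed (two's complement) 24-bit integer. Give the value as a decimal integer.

Big-endian stores the most-significant byte at the lowest address.
The bytes are already most-significant first: 0x883B1D.
Top bit is set, so as a signed 24-bit value this is 0x883B1D − 2^24 = -7849187.

-7849187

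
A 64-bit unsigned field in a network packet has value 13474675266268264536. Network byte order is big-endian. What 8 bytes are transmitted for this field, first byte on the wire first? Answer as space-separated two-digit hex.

13474675266268264536 in hexadecimal, padded to 64 bits, is 0xBAFFA9C345A97858.
Split into bytes (most-significant first): BA FF A9 C3 45 A9 78 58.
Big-endian: lowest address holds the most-significant byte.
So the memory order matches the most-significant-first order: BA FF A9 C3 45 A9 78 58.

BA FF A9 C3 45 A9 78 58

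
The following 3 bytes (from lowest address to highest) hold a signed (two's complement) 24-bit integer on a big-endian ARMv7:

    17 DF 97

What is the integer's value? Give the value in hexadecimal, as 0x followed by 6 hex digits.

0x17DF97

In big-endian order the high byte comes first in memory.
The bytes are already most-significant first: 0x17DF97.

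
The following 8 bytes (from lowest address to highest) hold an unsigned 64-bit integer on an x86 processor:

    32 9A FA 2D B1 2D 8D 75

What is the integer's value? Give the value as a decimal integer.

Little-endian stores the least-significant byte at the lowest address.
Reassemble most-significant byte first: 75 8D 2D B1 2D FA 9A 32 → 0x758D2DB12DFA9A32.
0x758D2DB12DFA9A32 = 8470476713157630514.

8470476713157630514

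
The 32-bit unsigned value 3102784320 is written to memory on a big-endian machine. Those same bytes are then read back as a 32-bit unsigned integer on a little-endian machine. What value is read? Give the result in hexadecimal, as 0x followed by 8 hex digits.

3102784320 in 32-bit hexadecimal is 0xB8F0BB40.
Stored big-endian, the bytes at ascending addresses are B8 F0 BB 40.
Read back as little-endian, the first byte is least significant, giving 0x40BBF0B8.

0x40BBF0B8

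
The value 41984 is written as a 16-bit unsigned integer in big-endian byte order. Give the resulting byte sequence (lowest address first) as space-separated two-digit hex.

A4 00

41984 in hexadecimal, padded to 16 bits, is 0xA400.
Split into bytes (most-significant first): A4 00.
Big-endian stores the most-significant byte at the lowest address.
So the memory order matches the most-significant-first order: A4 00.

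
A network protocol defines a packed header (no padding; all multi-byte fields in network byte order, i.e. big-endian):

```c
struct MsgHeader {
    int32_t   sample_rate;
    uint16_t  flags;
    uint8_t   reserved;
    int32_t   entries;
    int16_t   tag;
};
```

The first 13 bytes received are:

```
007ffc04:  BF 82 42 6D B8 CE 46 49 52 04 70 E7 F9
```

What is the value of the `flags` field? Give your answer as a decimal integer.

`flags` follows `sample_rate` (4 bytes), so it starts at byte offset 4 and occupies 2 bytes.
Bytes at offsets 4..5: B8 CE.
Big-endian stores the most-significant byte at the lowest address.
The bytes are already most-significant first: 0xB8CE.
0xB8CE = 47310.

47310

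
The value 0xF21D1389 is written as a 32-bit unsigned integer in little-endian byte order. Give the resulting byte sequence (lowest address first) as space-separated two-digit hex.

Split into bytes (most-significant first): F2 1D 13 89.
Little-endian stores the least-significant byte at the lowest address.
So at ascending addresses the bytes are 89 13 1D F2.

89 13 1D F2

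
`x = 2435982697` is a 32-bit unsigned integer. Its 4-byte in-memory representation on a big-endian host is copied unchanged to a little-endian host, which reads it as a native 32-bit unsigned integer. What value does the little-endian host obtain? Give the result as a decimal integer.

1764045457

2435982697 in 32-bit hexadecimal is 0x91322569.
Stored big-endian, the bytes at ascending addresses are 91 32 25 69.
Read back as little-endian, the first byte is least significant, giving 0x69253291.
0x69253291 = 1764045457.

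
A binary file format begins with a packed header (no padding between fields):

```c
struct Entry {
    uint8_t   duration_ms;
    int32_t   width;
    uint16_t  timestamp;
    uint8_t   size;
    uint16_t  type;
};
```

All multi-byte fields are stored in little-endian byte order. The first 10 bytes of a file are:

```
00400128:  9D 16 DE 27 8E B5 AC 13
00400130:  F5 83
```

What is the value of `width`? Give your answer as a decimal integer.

`width` follows `duration_ms` (1 byte), so it starts at byte offset 1 and occupies 4 bytes.
Bytes at offsets 1..4: 16 DE 27 8E.
Little-endian: lowest address holds the least-significant byte.
Reassemble most-significant byte first: 8E 27 DE 16 → 0x8E27DE16.
Top bit is set, so as a signed 32-bit value this is 0x8E27DE16 − 2^32 = -1909989866.

-1909989866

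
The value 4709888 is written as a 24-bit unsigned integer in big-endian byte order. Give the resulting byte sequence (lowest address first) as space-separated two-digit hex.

47 DE 00

4709888 in hexadecimal, padded to 24 bits, is 0x47DE00.
Split into bytes (most-significant first): 47 DE 00.
Big-endian: lowest address holds the most-significant byte.
So the memory order matches the most-significant-first order: 47 DE 00.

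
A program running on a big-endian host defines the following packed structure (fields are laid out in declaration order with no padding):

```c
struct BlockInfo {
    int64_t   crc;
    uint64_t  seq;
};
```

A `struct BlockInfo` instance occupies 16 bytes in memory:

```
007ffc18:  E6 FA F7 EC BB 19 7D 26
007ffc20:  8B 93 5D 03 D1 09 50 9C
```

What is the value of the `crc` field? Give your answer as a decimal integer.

-1802856104685109978

`crc` is the first field, at byte offset 0, occupying 8 bytes.
Bytes at offsets 0..7: E6 FA F7 EC BB 19 7D 26.
Big-endian: lowest address holds the most-significant byte.
The bytes are already most-significant first: 0xE6FAF7ECBB197D26.
Top bit is set, so as a signed 64-bit value this is 0xE6FAF7ECBB197D26 − 2^64 = -1802856104685109978.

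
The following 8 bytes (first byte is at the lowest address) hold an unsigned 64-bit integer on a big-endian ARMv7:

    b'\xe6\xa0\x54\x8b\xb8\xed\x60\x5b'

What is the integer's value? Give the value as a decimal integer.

16618375584076882011

Big-endian: lowest address holds the most-significant byte.
The bytes are already most-significant first: 0xE6A0548BB8ED605B.
0xE6A0548BB8ED605B = 16618375584076882011.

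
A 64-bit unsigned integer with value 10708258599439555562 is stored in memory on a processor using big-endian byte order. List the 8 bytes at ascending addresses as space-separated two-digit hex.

10708258599439555562 in hexadecimal, padded to 64 bits, is 0x949B60761E9DDBEA.
Split into bytes (most-significant first): 94 9B 60 76 1E 9D DB EA.
Big-endian: lowest address holds the most-significant byte.
So the memory order matches the most-significant-first order: 94 9B 60 76 1E 9D DB EA.

94 9B 60 76 1E 9D DB EA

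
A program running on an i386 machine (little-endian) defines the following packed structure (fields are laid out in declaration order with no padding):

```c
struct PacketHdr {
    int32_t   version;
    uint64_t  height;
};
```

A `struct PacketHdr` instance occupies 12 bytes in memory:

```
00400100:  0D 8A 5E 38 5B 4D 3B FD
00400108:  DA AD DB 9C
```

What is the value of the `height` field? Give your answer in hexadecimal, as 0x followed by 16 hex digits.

0x9CDBADDAFD3B4D5B

`height` follows `version` (4 bytes), so it starts at byte offset 4 and occupies 8 bytes.
Bytes at offsets 4..11: 5B 4D 3B FD DA AD DB 9C.
Little-endian stores the least-significant byte at the lowest address.
Reassemble most-significant byte first: 9C DB AD DA FD 3B 4D 5B → 0x9CDBADDAFD3B4D5B.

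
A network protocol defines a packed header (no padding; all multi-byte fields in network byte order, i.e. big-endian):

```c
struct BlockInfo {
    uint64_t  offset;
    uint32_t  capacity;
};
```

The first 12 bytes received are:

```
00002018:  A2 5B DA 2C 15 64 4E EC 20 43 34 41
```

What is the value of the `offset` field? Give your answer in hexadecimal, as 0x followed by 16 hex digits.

0xA25BDA2C15644EEC

`offset` is the first field, at byte offset 0, occupying 8 bytes.
Bytes at offsets 0..7: A2 5B DA 2C 15 64 4E EC.
Big-endian stores the most-significant byte at the lowest address.
The bytes are already most-significant first: 0xA25BDA2C15644EEC.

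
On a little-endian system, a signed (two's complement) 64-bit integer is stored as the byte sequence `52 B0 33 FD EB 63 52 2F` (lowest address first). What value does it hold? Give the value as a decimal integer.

3409897733089374290

Little-endian: lowest address holds the least-significant byte.
Reassemble most-significant byte first: 2F 52 63 EB FD 33 B0 52 → 0x2F5263EBFD33B052.
0x2F5263EBFD33B052 = 3409897733089374290.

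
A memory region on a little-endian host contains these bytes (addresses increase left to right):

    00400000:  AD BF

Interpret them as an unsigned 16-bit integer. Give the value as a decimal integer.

49069

Little-endian stores the least-significant byte at the lowest address.
Reassemble most-significant byte first: BF AD → 0xBFAD.
0xBFAD = 49069.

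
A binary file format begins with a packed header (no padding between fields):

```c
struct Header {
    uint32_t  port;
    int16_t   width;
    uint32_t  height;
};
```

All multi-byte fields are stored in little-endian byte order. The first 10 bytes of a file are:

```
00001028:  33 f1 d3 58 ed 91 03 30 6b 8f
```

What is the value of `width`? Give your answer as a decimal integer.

-28179

`width` follows `port` (4 bytes), so it starts at byte offset 4 and occupies 2 bytes.
Bytes at offsets 4..5: ED 91.
Little-endian stores the least-significant byte at the lowest address.
Reassemble most-significant byte first: 91 ED → 0x91ED.
Top bit is set, so as a signed 16-bit value this is 0x91ED − 2^16 = -28179.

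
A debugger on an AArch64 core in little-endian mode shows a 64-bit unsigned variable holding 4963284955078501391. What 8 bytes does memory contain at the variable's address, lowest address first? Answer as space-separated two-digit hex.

4963284955078501391 in hexadecimal, padded to 64 bits, is 0x44E1215EBA7EA40F.
Split into bytes (most-significant first): 44 E1 21 5E BA 7E A4 0F.
Little-endian: lowest address holds the least-significant byte.
So at ascending addresses the bytes are 0F A4 7E BA 5E 21 E1 44.

0F A4 7E BA 5E 21 E1 44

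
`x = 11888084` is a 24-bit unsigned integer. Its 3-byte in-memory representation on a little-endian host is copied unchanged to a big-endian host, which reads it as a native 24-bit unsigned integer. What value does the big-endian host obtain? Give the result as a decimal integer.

13919669

11888084 in 24-bit hexadecimal is 0xB565D4.
Stored little-endian, the bytes at ascending addresses are D4 65 B5.
Read back as big-endian, the last byte is least significant, giving 0xD465B5.
0xD465B5 = 13919669.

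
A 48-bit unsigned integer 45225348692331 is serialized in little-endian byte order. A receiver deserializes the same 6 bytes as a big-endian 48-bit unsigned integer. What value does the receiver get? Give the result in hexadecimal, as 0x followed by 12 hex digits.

0x6BF9D7D82129

45225348692331 in 48-bit hexadecimal is 0x2921D8D7F96B.
Stored little-endian, the bytes at ascending addresses are 6B F9 D7 D8 21 29.
Read back as big-endian, the last byte is least significant, giving 0x6BF9D7D82129.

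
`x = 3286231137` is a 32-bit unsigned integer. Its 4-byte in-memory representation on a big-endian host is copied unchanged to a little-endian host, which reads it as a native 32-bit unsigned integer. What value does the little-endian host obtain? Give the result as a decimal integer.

1642651587

3286231137 in 32-bit hexadecimal is 0xC3DFE861.
Stored big-endian, the bytes at ascending addresses are C3 DF E8 61.
Read back as little-endian, the first byte is least significant, giving 0x61E8DFC3.
0x61E8DFC3 = 1642651587.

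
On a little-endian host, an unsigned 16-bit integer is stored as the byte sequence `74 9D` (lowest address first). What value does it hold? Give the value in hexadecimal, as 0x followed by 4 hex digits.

0x9D74

Little-endian stores the least-significant byte at the lowest address.
Reassemble most-significant byte first: 9D 74 → 0x9D74.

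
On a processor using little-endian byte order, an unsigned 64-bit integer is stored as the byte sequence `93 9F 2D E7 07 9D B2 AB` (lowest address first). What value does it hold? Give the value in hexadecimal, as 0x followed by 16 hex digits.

0xABB29D07E72D9F93

In little-endian order the low byte comes first in memory.
Reassemble most-significant byte first: AB B2 9D 07 E7 2D 9F 93 → 0xABB29D07E72D9F93.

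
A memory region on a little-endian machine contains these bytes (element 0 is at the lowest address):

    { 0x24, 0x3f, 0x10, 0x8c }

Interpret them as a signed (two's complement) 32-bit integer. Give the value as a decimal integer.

Little-endian stores the least-significant byte at the lowest address.
Reassemble most-significant byte first: 8C 10 3F 24 → 0x8C103F24.
Top bit is set, so as a signed 32-bit value this is 0x8C103F24 − 2^32 = -1945092316.

-1945092316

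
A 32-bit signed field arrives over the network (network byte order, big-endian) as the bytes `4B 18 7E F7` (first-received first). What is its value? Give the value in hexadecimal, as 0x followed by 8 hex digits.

Big-endian: lowest address holds the most-significant byte.
The bytes are already most-significant first: 0x4B187EF7.

0x4B187EF7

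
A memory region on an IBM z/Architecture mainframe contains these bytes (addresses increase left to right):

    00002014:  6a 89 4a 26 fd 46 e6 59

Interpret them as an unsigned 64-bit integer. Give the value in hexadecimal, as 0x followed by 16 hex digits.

0x6A894A26FD46E659

Big-endian stores the most-significant byte at the lowest address.
The bytes are already most-significant first: 0x6A894A26FD46E659.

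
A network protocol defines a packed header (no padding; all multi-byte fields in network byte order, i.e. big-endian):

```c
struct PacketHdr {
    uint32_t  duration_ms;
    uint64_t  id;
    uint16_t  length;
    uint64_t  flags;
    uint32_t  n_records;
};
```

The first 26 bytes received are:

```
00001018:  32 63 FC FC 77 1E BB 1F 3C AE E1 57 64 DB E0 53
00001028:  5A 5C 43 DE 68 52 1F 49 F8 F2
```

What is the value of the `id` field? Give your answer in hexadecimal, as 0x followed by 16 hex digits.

0x771EBB1F3CAEE157

`id` follows `duration_ms` (4 bytes), so it starts at byte offset 4 and occupies 8 bytes.
Bytes at offsets 4..11: 77 1E BB 1F 3C AE E1 57.
Big-endian stores the most-significant byte at the lowest address.
The bytes are already most-significant first: 0x771EBB1F3CAEE157.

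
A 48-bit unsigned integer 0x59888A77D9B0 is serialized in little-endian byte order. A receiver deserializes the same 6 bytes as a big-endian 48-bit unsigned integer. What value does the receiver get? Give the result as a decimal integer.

Stored little-endian, the bytes at ascending addresses are B0 D9 77 8A 88 59.
Read back as big-endian, the last byte is least significant, giving 0xB0D9778A8859.
0xB0D9778A8859 = 194448059959385.

194448059959385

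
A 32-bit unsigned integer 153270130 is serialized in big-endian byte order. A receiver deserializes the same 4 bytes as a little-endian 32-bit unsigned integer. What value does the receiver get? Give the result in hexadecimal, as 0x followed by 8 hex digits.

0x72B72209

153270130 in 32-bit hexadecimal is 0x0922B772.
Stored big-endian, the bytes at ascending addresses are 09 22 B7 72.
Read back as little-endian, the first byte is least significant, giving 0x72B72209.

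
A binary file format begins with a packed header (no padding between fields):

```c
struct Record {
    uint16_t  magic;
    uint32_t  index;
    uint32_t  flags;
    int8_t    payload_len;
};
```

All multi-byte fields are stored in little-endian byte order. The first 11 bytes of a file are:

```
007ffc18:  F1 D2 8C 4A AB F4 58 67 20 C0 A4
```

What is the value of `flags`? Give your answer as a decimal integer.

`flags` follows `magic` (2 B), `index` (4 B), so it starts at offset 2 + 4 = 6 and occupies 4 bytes.
Bytes at offsets 6..9: 58 67 20 C0.
Little-endian: lowest address holds the least-significant byte.
Reassemble most-significant byte first: C0 20 67 58 → 0xC0206758.
0xC0206758 = 3223349080.

3223349080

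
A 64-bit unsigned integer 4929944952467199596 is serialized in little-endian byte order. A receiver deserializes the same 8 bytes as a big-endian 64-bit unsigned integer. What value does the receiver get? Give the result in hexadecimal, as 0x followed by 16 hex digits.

4929944952467199596 in 64-bit hexadecimal is 0x446AAED07609966C.
Stored little-endian, the bytes at ascending addresses are 6C 96 09 76 D0 AE 6A 44.
Read back as big-endian, the last byte is least significant, giving 0x6C960976D0AE6A44.

0x6C960976D0AE6A44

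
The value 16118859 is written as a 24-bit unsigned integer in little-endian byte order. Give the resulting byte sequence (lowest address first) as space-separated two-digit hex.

16118859 in hexadecimal, padded to 24 bits, is 0xF5F44B.
Split into bytes (most-significant first): F5 F4 4B.
In little-endian order the low byte comes first in memory.
So at ascending addresses the bytes are 4B F4 F5.

4B F4 F5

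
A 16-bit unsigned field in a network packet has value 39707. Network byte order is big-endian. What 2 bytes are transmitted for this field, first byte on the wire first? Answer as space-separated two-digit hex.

39707 in hexadecimal, padded to 16 bits, is 0x9B1B.
Split into bytes (most-significant first): 9B 1B.
Big-endian: lowest address holds the most-significant byte.
So the memory order matches the most-significant-first order: 9B 1B.

9B 1B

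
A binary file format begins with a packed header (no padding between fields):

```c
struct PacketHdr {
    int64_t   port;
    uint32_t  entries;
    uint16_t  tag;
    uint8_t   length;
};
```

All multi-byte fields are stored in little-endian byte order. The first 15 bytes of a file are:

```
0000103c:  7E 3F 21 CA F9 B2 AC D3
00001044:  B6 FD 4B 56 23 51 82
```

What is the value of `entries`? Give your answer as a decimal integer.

`entries` follows `port` (8 bytes), so it starts at byte offset 8 and occupies 4 bytes.
Bytes at offsets 8..11: B6 FD 4B 56.
Little-endian: lowest address holds the least-significant byte.
Reassemble most-significant byte first: 56 4B FD B6 → 0x564BFDB6.
0x564BFDB6 = 1447820726.

1447820726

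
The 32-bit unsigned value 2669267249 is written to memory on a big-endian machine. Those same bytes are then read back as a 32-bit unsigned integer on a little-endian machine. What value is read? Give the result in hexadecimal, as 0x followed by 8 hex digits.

0x31C9199F

2669267249 in 32-bit hexadecimal is 0x9F19C931.
Stored big-endian, the bytes at ascending addresses are 9F 19 C9 31.
Read back as little-endian, the first byte is least significant, giving 0x31C9199F.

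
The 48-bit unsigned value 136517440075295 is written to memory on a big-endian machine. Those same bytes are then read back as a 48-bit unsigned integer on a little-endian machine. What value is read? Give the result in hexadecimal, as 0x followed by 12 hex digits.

0x1F768571297C

136517440075295 in 48-bit hexadecimal is 0x7C297185761F.
Stored big-endian, the bytes at ascending addresses are 7C 29 71 85 76 1F.
Read back as little-endian, the first byte is least significant, giving 0x1F768571297C.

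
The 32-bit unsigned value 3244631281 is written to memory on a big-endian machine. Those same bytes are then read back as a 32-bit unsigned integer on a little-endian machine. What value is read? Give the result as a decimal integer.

4045694401

3244631281 in 32-bit hexadecimal is 0xC16524F1.
Stored big-endian, the bytes at ascending addresses are C1 65 24 F1.
Read back as little-endian, the first byte is least significant, giving 0xF12465C1.
0xF12465C1 = 4045694401.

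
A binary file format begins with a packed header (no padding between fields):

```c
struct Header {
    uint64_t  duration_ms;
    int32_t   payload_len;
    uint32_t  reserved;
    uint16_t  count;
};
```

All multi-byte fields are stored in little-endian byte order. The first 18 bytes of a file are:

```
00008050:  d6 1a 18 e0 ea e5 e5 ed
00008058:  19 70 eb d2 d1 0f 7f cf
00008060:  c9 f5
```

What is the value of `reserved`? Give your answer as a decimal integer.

`reserved` follows `duration_ms` (8 B), `payload_len` (4 B), so it starts at offset 8 + 4 = 12 and occupies 4 bytes.
Bytes at offsets 12..15: D1 0F 7F CF.
In little-endian order the low byte comes first in memory.
Reassemble most-significant byte first: CF 7F 0F D1 → 0xCF7F0FD1.
0xCF7F0FD1 = 3481210833.

3481210833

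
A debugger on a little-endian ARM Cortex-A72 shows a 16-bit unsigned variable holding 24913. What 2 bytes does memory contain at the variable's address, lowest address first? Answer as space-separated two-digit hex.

24913 in hexadecimal, padded to 16 bits, is 0x6151.
Split into bytes (most-significant first): 61 51.
Little-endian stores the least-significant byte at the lowest address.
So at ascending addresses the bytes are 51 61.

51 61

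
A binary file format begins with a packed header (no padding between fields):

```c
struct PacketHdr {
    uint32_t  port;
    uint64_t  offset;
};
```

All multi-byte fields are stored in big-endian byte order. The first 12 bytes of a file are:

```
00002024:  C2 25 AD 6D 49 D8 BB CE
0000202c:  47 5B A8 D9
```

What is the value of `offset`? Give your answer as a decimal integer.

5321209454373087449

`offset` follows `port` (4 bytes), so it starts at byte offset 4 and occupies 8 bytes.
Bytes at offsets 4..11: 49 D8 BB CE 47 5B A8 D9.
Big-endian: lowest address holds the most-significant byte.
The bytes are already most-significant first: 0x49D8BBCE475BA8D9.
0x49D8BBCE475BA8D9 = 5321209454373087449.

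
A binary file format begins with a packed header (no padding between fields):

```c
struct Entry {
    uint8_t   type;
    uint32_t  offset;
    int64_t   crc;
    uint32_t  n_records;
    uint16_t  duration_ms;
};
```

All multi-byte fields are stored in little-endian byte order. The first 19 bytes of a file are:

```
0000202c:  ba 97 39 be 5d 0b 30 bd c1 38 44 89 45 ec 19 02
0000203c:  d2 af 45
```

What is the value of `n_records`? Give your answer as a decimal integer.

`n_records` follows `type` (1 B), `offset` (4 B), `crc` (8 B), so it starts at offset 1 + 4 + 8 = 13 and occupies 4 bytes.
Bytes at offsets 13..16: EC 19 02 D2.
Little-endian: lowest address holds the least-significant byte.
Reassemble most-significant byte first: D2 02 19 EC → 0xD20219EC.
0xD20219EC = 3523353068.

3523353068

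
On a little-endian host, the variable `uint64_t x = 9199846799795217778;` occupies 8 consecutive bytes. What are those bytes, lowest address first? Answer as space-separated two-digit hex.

72 E5 CE E9 EB 6B AC 7F

9199846799795217778 in hexadecimal, padded to 64 bits, is 0x7FAC6BEBE9CEE572.
Split into bytes (most-significant first): 7F AC 6B EB E9 CE E5 72.
In little-endian order the low byte comes first in memory.
So at ascending addresses the bytes are 72 E5 CE E9 EB 6B AC 7F.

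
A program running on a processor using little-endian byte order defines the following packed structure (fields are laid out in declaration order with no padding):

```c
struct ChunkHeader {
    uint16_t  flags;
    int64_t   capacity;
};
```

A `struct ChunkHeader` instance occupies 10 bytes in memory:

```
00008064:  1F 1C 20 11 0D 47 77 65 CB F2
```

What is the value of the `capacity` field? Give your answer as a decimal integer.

-951555333291175648

`capacity` follows `flags` (2 bytes), so it starts at byte offset 2 and occupies 8 bytes.
Bytes at offsets 2..9: 20 11 0D 47 77 65 CB F2.
In little-endian order the low byte comes first in memory.
Reassemble most-significant byte first: F2 CB 65 77 47 0D 11 20 → 0xF2CB6577470D1120.
Top bit is set, so as a signed 64-bit value this is 0xF2CB6577470D1120 − 2^64 = -951555333291175648.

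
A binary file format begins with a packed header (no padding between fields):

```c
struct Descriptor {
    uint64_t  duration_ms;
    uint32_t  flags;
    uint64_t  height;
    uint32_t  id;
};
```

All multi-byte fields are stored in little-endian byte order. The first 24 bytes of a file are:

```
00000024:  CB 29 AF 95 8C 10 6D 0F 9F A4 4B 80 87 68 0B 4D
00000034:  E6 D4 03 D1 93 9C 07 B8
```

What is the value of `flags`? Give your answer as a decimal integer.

`flags` follows `duration_ms` (8 bytes), so it starts at byte offset 8 and occupies 4 bytes.
Bytes at offsets 8..11: 9F A4 4B 80.
Little-endian: lowest address holds the least-significant byte.
Reassemble most-significant byte first: 80 4B A4 9F → 0x804BA49F.
0x804BA49F = 2152440991.

2152440991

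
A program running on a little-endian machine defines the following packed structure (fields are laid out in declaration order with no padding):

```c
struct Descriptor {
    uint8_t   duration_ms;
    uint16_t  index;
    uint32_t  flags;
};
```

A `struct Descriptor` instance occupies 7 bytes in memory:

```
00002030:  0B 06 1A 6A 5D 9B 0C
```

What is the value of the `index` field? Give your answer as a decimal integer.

`index` follows `duration_ms` (1 byte), so it starts at byte offset 1 and occupies 2 bytes.
Bytes at offsets 1..2: 06 1A.
Little-endian stores the least-significant byte at the lowest address.
Reassemble most-significant byte first: 1A 06 → 0x1A06.
0x1A06 = 6662.

6662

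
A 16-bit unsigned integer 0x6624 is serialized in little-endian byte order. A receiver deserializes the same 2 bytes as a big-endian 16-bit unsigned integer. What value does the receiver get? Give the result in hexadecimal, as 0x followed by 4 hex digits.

Stored little-endian, the bytes at ascending addresses are 24 66.
Read back as big-endian, the last byte is least significant, giving 0x2466.

0x2466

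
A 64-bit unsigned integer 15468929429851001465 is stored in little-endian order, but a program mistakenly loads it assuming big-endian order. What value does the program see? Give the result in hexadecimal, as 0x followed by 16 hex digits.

15468929429851001465 in 64-bit hexadecimal is 0xD6ACAD5BC9DAD279.
Stored little-endian, the bytes at ascending addresses are 79 D2 DA C9 5B AD AC D6.
Read back as big-endian, the last byte is least significant, giving 0x79D2DAC95BADACD6.

0x79D2DAC95BADACD6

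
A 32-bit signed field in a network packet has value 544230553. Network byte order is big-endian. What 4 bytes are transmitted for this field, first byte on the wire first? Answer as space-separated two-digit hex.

544230553 in hexadecimal, padded to 32 bits, is 0x20704C99.
Split into bytes (most-significant first): 20 70 4C 99.
In big-endian order the high byte comes first in memory.
So the memory order matches the most-significant-first order: 20 70 4C 99.

20 70 4C 99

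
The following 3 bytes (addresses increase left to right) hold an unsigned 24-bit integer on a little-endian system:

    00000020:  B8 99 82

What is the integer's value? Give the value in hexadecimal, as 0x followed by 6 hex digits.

Little-endian: lowest address holds the least-significant byte.
Reassemble most-significant byte first: 82 99 B8 → 0x8299B8.

0x8299B8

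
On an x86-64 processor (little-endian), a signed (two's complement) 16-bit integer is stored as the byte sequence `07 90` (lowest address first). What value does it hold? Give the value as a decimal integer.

-28665

Little-endian stores the least-significant byte at the lowest address.
Reassemble most-significant byte first: 90 07 → 0x9007.
Top bit is set, so as a signed 16-bit value this is 0x9007 − 2^16 = -28665.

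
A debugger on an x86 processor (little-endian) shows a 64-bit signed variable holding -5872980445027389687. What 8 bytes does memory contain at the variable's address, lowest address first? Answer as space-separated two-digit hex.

Two's complement of -5872980445027389687 in 64 bits: 5872980445027389687 = 0x518104992EAC50F7; invert → 0xAE7EFB66D153AF08; add 1 → 0xAE7EFB66D153AF09.
Split into bytes (most-significant first): AE 7E FB 66 D1 53 AF 09.
In little-endian order the low byte comes first in memory.
So at ascending addresses the bytes are 09 AF 53 D1 66 FB 7E AE.

09 AF 53 D1 66 FB 7E AE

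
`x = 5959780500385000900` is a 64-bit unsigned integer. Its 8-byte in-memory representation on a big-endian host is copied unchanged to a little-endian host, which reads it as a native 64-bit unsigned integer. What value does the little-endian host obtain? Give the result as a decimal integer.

5959780500385000900 in 64-bit hexadecimal is 0x52B564C9F0BF6DC4.
Stored big-endian, the bytes at ascending addresses are 52 B5 64 C9 F0 BF 6D C4.
Read back as little-endian, the first byte is least significant, giving 0xC46DBFF0C964B552.
0xC46DBFF0C964B552 = 14154180244787213650.

14154180244787213650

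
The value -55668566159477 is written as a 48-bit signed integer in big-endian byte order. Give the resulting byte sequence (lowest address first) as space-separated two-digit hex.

Two's complement of -55668566159477 in 48 bits: 55668566159477 = 0x32A1591C7075; invert → 0xCD5EA6E38F8A; add 1 → 0xCD5EA6E38F8B.
Split into bytes (most-significant first): CD 5E A6 E3 8F 8B.
Big-endian stores the most-significant byte at the lowest address.
So the memory order matches the most-significant-first order: CD 5E A6 E3 8F 8B.

CD 5E A6 E3 8F 8B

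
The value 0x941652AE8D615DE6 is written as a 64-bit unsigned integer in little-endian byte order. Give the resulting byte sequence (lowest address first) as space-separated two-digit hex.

E6 5D 61 8D AE 52 16 94

Split into bytes (most-significant first): 94 16 52 AE 8D 61 5D E6.
In little-endian order the low byte comes first in memory.
So at ascending addresses the bytes are E6 5D 61 8D AE 52 16 94.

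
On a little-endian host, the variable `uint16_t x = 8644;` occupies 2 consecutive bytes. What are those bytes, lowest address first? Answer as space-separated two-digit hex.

8644 in hexadecimal, padded to 16 bits, is 0x21C4.
Split into bytes (most-significant first): 21 C4.
Little-endian: lowest address holds the least-significant byte.
So at ascending addresses the bytes are C4 21.

C4 21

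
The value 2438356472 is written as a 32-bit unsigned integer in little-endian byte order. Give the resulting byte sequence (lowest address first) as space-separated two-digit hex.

2438356472 in hexadecimal, padded to 32 bits, is 0x91565DF8.
Split into bytes (most-significant first): 91 56 5D F8.
Little-endian stores the least-significant byte at the lowest address.
So at ascending addresses the bytes are F8 5D 56 91.

F8 5D 56 91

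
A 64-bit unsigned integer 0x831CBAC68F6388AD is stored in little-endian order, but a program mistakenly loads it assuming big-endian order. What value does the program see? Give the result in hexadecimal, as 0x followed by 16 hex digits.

Stored little-endian, the bytes at ascending addresses are AD 88 63 8F C6 BA 1C 83.
Read back as big-endian, the last byte is least significant, giving 0xAD88638FC6BA1C83.

0xAD88638FC6BA1C83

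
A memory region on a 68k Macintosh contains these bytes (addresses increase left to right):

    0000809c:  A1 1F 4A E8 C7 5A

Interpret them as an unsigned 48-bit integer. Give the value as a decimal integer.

Big-endian stores the most-significant byte at the lowest address.
The bytes are already most-significant first: 0xA11F4AE8C75A.
0xA11F4AE8C75A = 177155772827482.

177155772827482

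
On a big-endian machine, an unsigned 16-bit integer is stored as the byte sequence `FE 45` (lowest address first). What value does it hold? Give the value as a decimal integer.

Big-endian: lowest address holds the most-significant byte.
The bytes are already most-significant first: 0xFE45.
0xFE45 = 65093.

65093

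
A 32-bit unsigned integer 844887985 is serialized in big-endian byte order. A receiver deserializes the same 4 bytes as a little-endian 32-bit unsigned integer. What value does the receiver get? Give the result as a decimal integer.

844887985 in 32-bit hexadecimal is 0x325BF7B1.
Stored big-endian, the bytes at ascending addresses are 32 5B F7 B1.
Read back as little-endian, the first byte is least significant, giving 0xB1F75B32.
0xB1F75B32 = 2985777970.

2985777970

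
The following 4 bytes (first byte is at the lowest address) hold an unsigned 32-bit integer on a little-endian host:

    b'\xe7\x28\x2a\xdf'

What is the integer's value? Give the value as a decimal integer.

Little-endian stores the least-significant byte at the lowest address.
Reassemble most-significant byte first: DF 2A 28 E7 → 0xDF2A28E7.
0xDF2A28E7 = 3744082151.

3744082151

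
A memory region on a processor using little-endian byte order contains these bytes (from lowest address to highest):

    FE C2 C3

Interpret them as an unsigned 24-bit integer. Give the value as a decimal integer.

12829438

In little-endian order the low byte comes first in memory.
Reassemble most-significant byte first: C3 C2 FE → 0xC3C2FE.
0xC3C2FE = 12829438.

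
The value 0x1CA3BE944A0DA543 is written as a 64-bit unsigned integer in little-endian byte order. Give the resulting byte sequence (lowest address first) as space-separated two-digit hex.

43 A5 0D 4A 94 BE A3 1C

Split into bytes (most-significant first): 1C A3 BE 94 4A 0D A5 43.
Little-endian: lowest address holds the least-significant byte.
So at ascending addresses the bytes are 43 A5 0D 4A 94 BE A3 1C.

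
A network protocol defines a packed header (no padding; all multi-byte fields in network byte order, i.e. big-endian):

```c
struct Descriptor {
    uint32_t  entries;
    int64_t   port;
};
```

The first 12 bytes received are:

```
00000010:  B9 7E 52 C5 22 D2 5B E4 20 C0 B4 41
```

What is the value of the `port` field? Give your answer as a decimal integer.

`port` follows `entries` (4 bytes), so it starts at byte offset 4 and occupies 8 bytes.
Bytes at offsets 4..11: 22 D2 5B E4 20 C0 B4 41.
Big-endian: lowest address holds the most-significant byte.
The bytes are already most-significant first: 0x22D25BE420C0B441.
0x22D25BE420C0B441 = 2509168977758958657.

2509168977758958657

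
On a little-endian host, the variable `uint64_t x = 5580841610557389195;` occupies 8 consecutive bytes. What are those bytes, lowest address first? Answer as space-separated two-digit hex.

5580841610557389195 in hexadecimal, padded to 64 bits, is 0x4D7321E050FDF98B.
Split into bytes (most-significant first): 4D 73 21 E0 50 FD F9 8B.
Little-endian stores the least-significant byte at the lowest address.
So at ascending addresses the bytes are 8B F9 FD 50 E0 21 73 4D.

8B F9 FD 50 E0 21 73 4D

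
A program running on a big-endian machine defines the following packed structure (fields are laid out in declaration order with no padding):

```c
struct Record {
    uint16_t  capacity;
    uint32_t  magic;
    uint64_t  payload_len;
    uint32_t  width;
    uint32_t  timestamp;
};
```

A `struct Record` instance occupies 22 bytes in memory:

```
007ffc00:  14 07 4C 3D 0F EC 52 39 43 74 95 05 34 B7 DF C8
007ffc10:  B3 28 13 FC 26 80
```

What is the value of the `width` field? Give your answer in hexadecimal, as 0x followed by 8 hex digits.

0xDFC8B328

`width` follows `capacity` (2 B), `magic` (4 B), `payload_len` (8 B), so it starts at offset 2 + 4 + 8 = 14 and occupies 4 bytes.
Bytes at offsets 14..17: DF C8 B3 28.
In big-endian order the high byte comes first in memory.
The bytes are already most-significant first: 0xDFC8B328.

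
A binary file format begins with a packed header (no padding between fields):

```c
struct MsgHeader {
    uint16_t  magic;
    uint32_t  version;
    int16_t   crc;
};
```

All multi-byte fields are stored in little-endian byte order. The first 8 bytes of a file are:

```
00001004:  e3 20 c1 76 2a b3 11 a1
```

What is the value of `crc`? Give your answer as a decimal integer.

`crc` follows `magic` (2 B), `version` (4 B), so it starts at offset 2 + 4 = 6 and occupies 2 bytes.
Bytes at offsets 6..7: 11 A1.
Little-endian stores the least-significant byte at the lowest address.
Reassemble most-significant byte first: A1 11 → 0xA111.
Top bit is set, so as a signed 16-bit value this is 0xA111 − 2^16 = -24303.

-24303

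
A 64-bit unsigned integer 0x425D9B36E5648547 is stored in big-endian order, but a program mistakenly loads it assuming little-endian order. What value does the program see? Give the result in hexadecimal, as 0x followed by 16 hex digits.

Stored big-endian, the bytes at ascending addresses are 42 5D 9B 36 E5 64 85 47.
Read back as little-endian, the first byte is least significant, giving 0x478564E5369B5D42.

0x478564E5369B5D42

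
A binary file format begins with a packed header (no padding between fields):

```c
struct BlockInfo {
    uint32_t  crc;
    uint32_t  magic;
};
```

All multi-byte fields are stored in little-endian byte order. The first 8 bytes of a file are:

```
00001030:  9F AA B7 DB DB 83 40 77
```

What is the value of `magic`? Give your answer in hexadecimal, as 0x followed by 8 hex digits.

0x774083DB

`magic` follows `crc` (4 bytes), so it starts at byte offset 4 and occupies 4 bytes.
Bytes at offsets 4..7: DB 83 40 77.
Little-endian: lowest address holds the least-significant byte.
Reassemble most-significant byte first: 77 40 83 DB → 0x774083DB.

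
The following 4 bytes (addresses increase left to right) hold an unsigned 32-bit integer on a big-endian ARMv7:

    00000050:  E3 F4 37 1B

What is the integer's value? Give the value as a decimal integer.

Big-endian stores the most-significant byte at the lowest address.
The bytes are already most-significant first: 0xE3F4371B.
0xE3F4371B = 3824432923.

3824432923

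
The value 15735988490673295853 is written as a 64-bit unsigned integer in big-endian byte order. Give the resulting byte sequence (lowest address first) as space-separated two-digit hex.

15735988490673295853 in hexadecimal, padded to 64 bits, is 0xDA617628D03791ED.
Split into bytes (most-significant first): DA 61 76 28 D0 37 91 ED.
Big-endian: lowest address holds the most-significant byte.
So the memory order matches the most-significant-first order: DA 61 76 28 D0 37 91 ED.

DA 61 76 28 D0 37 91 ED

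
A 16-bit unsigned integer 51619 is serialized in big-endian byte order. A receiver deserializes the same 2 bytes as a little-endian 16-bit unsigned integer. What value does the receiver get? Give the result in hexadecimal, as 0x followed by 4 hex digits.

51619 in 16-bit hexadecimal is 0xC9A3.
Stored big-endian, the bytes at ascending addresses are C9 A3.
Read back as little-endian, the first byte is least significant, giving 0xA3C9.

0xA3C9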